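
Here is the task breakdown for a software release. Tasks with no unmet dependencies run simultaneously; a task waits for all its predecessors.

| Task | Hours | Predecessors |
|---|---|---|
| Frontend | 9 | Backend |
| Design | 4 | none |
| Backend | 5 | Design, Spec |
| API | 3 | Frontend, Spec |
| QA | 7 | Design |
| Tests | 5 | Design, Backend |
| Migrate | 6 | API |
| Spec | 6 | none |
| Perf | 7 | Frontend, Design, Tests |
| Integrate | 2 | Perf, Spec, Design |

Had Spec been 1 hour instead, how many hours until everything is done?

27

As given, the longest chain is Spec→Backend→Frontend→API→Migrate = 6+5+9+3+6 = 29, so the finish is 29 hours.
Spec is on the critical path; changing it to 1 makes that path 24 hours.
Now Design→Backend→Frontend→API→Migrate = 4+5+9+3+6 = 27 is longest, so the finish becomes 27 hours.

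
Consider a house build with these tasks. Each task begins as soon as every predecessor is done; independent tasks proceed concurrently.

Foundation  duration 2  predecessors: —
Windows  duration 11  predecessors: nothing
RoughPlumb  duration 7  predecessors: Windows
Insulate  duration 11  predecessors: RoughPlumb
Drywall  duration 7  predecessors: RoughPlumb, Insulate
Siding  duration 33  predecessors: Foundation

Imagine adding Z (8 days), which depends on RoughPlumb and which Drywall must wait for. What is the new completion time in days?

36

Originally the job takes 36 days.
With Z inserted, Drywall now waits for max(RoughPlumb, Insulate, Z).
New critical path: Windows→RoughPlumb→Insulate→Drywall = 11+7+11+7 = 36 ⇒ 36 days.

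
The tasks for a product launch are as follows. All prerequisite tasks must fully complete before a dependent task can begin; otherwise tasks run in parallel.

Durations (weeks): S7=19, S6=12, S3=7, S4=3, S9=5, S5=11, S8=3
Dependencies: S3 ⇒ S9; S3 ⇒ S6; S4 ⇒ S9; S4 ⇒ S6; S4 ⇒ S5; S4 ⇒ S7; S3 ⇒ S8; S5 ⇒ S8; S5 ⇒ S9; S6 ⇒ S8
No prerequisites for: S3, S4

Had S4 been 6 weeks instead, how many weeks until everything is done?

25

The binding path is S4→S7 = 3+19 = 22; finish at 22 weeks.
S4 lies on that path, so at 6 weeks the path becomes 25 weeks.
The critical path is still S4→S7; finish is now 25 weeks.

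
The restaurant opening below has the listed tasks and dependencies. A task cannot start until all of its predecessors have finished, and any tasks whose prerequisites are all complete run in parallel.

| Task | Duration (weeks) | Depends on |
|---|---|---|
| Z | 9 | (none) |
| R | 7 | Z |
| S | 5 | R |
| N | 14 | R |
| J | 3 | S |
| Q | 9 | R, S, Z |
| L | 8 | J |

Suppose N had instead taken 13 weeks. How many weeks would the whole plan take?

Critical path before the change: Z→R→S→J→L = 9+7+5+3+8 = 32 giving 32 weeks.
N is off the critical path — its longest chain is 30 weeks, giving 2 of slack.
No other chain overtakes it, so the finish is 32 weeks.

32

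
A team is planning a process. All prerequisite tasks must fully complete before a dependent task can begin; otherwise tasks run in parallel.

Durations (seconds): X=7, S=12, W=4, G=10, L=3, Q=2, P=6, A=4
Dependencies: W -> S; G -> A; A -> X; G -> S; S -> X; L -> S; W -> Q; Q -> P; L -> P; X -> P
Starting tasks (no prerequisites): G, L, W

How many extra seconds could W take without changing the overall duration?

Critical path: G→S→X→P = 10+12+7+6 = 35, so the finish is 35 seconds.
The longest chain containing W totals 29 seconds.
So W can slip 10 − 4 = 6 seconds.

6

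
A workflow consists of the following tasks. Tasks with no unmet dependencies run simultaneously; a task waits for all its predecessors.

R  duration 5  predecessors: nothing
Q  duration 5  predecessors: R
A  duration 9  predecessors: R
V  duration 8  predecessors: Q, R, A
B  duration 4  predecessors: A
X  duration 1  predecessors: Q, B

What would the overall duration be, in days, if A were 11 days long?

24

As given, the longest chain is R→A→V = 5+9+8 = 22, so the finish is 22 days.
A is on the critical path; changing it to 11 makes that path 24 days.
That remains the longest chain; total 24 days.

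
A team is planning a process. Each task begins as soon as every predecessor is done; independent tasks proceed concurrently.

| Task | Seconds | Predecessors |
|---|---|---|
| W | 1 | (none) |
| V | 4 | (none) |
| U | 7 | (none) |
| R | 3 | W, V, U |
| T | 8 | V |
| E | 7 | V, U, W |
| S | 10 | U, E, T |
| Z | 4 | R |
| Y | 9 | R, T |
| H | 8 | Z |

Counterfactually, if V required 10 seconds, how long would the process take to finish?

Critical path before the change: U→E→S = 7+7+10 = 24 giving 24 seconds.
V has 2 seconds of float (longest path through it is 22).
The binding chain switches to V→T→S = 10+8+10 = 28; finish 28 seconds.

28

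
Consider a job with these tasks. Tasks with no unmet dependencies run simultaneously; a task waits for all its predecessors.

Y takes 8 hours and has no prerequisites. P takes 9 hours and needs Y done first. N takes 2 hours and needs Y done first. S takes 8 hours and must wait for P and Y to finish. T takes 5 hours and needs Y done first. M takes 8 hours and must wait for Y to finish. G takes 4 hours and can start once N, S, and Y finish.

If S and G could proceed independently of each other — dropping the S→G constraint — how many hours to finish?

25

With the dependency in place, Y→P→S→G = 8+9+8+4 = 29 sets the finish at 29 hours.
Without S→G, G's earliest start moves from 25 to 10.
New critical path: Y→P→S = 8+9+8 = 25 ⇒ 25 hours.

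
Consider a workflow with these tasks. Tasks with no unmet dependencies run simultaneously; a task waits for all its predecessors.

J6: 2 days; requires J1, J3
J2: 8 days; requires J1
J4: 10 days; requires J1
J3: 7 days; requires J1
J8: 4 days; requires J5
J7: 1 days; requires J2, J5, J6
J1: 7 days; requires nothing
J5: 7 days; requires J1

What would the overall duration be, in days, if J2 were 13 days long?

Critical path before the change: J1→J5→J8 = 7+7+4 = 18 giving 18 days.
The longest path through J2 is only 16 days, so J2 has float 2.
New critical path: J1→J2→J7 = 7+13+1 = 21 ⇒ 21 days.

21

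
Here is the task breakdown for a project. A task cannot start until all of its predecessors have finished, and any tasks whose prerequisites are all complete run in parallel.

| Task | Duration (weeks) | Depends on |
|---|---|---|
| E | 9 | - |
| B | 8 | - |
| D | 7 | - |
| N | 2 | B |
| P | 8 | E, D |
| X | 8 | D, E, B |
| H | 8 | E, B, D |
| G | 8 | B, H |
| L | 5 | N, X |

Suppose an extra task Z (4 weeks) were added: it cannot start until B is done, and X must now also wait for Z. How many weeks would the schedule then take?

25

Originally the schedule takes 25 weeks.
With Z inserted, X now waits for max(D, E, B, Z).
New critical path: E→H→G = 9+8+8 = 25 ⇒ 25 weeks.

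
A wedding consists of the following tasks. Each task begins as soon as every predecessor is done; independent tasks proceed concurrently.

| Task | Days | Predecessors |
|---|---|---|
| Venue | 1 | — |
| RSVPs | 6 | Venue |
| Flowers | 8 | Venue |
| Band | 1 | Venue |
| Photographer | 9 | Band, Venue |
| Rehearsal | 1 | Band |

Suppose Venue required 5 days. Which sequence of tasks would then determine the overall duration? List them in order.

Baseline: Venue→Band→Photographer = 1+1+9 = 11 → 11 days.
Since Venue is critical, the +4 change carries straight to that chain (now 15 days).
That remains the longest chain; total 15 days.

Venue, Band, Photographer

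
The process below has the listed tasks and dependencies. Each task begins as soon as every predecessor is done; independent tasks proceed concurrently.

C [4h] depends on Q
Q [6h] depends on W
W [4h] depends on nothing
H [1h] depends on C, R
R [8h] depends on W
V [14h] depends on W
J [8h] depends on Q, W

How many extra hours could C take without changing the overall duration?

3

Critical path: W→Q→J = 4+6+8 = 18, so the finish is 18 hours.
Longest path through C: 15 hours (earliest finish 14, latest finish 17).
Slack of C = 13 − 10 = 3 hours.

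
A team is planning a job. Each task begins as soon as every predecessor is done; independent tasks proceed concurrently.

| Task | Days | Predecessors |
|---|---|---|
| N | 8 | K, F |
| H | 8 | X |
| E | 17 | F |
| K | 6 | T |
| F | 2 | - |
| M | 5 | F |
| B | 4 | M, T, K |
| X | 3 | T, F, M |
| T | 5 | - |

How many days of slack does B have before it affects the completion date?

Critical path: F→E = 2+17 = 19, so the finish is 19 days.
B finishes as early as 15 and must finish by 19.
Float = 19 − 15 = 4.

4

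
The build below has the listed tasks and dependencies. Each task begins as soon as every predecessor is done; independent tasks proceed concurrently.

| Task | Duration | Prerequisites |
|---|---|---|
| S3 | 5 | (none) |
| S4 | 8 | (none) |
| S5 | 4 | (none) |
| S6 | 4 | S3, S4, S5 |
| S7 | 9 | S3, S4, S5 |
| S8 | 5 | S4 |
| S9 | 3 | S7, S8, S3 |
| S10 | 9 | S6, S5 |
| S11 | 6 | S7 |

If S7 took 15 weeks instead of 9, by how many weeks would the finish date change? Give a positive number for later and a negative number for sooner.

Critical path before the change: S4→S7→S11 = 8+9+6 = 23 giving 23 weeks.
S7 lies on that path, so at 15 weeks the path becomes 29 weeks.
That remains the longest chain; total 29 weeks.
Change in finish: 29 − 23 = +6 weeks.

6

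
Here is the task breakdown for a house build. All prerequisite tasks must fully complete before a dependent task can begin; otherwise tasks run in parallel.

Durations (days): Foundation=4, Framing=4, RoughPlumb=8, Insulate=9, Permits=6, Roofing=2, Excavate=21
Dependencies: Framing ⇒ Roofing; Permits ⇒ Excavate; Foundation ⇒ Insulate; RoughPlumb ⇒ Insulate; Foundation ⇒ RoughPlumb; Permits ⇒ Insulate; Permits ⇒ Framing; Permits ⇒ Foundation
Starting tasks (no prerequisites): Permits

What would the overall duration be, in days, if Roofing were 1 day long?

27

Actual critical path: Permits→Excavate = 6+21 = 27 ⇒ 27 days.
Roofing has 15 days of float (longest path through it is 12).
No other chain overtakes it, so the finish is 27 days.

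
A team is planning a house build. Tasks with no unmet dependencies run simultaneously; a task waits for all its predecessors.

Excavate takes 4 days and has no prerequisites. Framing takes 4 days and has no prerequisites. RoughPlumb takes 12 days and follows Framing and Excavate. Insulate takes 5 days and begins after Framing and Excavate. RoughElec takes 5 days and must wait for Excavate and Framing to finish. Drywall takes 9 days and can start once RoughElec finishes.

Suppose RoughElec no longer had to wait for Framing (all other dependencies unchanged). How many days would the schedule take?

18

Before: longest chain Excavate→RoughElec→Drywall = 4+5+9 = 18, finish 18.
Dropping Framing→RoughElec doesn't change RoughElec's earliest start (4); another predecessor still binds.
After: Excavate→RoughElec→Drywall = 4+5+9 = 18 → 18 days.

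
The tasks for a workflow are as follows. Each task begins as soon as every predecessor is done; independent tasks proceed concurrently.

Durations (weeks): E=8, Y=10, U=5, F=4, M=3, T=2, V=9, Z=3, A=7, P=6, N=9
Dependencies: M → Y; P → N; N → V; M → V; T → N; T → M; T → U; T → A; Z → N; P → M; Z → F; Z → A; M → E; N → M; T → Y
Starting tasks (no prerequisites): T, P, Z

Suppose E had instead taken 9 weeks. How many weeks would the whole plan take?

28

As given, the longest chain is P→N→M→Y = 6+9+3+10 = 28, so the finish is 28 weeks.
E is off the critical path — its longest chain is 26 weeks, giving 2 of slack.
That remains the longest chain; total 28 weeks.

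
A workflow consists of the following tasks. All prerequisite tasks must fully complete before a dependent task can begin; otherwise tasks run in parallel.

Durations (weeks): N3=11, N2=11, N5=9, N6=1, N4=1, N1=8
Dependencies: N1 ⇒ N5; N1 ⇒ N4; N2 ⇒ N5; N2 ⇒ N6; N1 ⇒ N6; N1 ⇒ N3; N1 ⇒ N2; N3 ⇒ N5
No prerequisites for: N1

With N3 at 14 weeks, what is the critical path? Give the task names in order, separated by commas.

As given, the longest chain is N1→N3→N5 = 8+11+9 = 28, so the finish is 28 weeks.
N3 is on the critical path; changing it to 14 makes that path 31 weeks.
The critical path is still N1→N3→N5; finish is now 31 weeks.

N1, N3, N5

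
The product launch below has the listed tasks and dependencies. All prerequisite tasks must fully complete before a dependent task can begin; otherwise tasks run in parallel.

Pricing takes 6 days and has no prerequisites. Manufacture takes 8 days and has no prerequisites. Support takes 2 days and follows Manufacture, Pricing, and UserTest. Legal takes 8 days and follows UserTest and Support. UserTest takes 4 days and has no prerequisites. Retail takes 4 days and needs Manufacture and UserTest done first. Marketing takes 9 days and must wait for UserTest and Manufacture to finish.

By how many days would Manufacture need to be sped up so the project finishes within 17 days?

1

Current finish: 18 days; target: 17.
Manufacture is on every critical path, so each day cut from Manufacture cuts the finish by one (this holds down to a finish of 16).
Need 18 − 17 = 1 day off Manufacture → Manufacture becomes 7 days, finish becomes 17.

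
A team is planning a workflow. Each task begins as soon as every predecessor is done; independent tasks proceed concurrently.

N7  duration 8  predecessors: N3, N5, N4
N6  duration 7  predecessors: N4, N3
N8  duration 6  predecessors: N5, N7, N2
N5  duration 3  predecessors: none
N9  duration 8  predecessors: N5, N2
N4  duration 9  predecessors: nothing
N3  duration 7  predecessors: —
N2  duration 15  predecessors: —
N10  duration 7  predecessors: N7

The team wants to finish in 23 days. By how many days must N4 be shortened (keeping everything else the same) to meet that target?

Current finish: 24 days; target: 23.
N4 is on every critical path, so each day cut from N4 cuts the finish by one (this holds down to a finish of 23).
Need 24 − 23 = 1 day off N4 → N4 becomes 8 days, finish becomes 23.

1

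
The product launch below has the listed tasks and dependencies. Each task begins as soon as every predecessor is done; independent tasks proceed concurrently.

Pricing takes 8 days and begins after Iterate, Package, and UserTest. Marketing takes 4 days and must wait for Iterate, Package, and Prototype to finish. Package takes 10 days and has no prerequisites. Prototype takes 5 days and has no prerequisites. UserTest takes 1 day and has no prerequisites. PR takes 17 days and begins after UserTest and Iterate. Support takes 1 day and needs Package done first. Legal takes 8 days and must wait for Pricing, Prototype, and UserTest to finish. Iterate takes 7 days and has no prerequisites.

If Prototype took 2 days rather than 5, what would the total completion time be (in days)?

Critical path before the change: Package→Pricing→Legal = 10+8+8 = 26 giving 26 days.
The longest path through Prototype is only 13 days, so Prototype has float 13.
The critical path is still Package→Pricing→Legal; finish is now 26 days.

26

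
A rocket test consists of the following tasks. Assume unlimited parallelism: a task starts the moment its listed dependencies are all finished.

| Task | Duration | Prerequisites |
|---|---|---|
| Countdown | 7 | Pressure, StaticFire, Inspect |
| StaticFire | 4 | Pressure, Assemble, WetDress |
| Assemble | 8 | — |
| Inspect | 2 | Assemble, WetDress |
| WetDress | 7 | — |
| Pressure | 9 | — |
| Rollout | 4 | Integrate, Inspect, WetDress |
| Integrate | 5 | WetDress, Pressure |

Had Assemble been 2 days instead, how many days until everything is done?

20

Baseline: Pressure→StaticFire→Countdown = 9+4+7 = 20 → 20 days.
Assemble is off the critical path — its longest chain is 19 days, giving 1 of slack.
No other chain overtakes it, so the finish is 20 days.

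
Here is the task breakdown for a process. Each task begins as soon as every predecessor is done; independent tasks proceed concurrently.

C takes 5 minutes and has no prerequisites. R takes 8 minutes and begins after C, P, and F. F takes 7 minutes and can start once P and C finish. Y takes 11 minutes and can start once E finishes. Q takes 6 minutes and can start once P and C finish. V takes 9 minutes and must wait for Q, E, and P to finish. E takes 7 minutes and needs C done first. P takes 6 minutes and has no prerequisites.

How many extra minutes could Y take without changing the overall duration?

0

The longest chain is C→E→Y = 5+7+11 = 23; overall finish 23 minutes.
Y finishes as early as 23 and must finish by 23.
Float = 23 − 23 = 0.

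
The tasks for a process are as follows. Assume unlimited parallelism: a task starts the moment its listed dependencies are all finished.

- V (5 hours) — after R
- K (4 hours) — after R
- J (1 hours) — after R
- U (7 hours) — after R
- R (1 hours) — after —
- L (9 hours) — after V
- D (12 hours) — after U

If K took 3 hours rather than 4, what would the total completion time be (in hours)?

Critical path before the change: R→U→D = 1+7+12 = 20 giving 20 hours.
K is off the critical path — its longest chain is 5 hours, giving 15 of slack.
That remains the longest chain; total 20 hours.

20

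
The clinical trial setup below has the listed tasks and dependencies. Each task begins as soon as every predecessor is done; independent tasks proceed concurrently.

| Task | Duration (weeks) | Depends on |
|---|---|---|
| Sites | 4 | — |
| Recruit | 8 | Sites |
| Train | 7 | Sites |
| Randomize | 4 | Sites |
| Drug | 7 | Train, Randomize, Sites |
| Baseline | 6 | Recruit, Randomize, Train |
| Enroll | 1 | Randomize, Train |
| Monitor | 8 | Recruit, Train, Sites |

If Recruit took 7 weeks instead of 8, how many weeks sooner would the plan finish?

1

The binding path is Sites→Recruit→Monitor = 4+8+8 = 20; finish at 20 weeks.
Recruit is on the critical path; changing it to 7 makes that path 19 weeks.
That remains the longest chain; total 19 weeks.
Change in finish: 19 − 20 = -1 weeks.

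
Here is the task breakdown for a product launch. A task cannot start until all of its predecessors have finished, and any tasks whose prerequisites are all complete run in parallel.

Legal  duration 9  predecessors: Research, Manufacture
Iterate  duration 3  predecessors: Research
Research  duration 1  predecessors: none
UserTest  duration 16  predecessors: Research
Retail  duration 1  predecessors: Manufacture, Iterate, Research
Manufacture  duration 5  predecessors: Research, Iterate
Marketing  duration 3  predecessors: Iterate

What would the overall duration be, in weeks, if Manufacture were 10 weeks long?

23

As given, the longest chain is Research→Iterate→Manufacture→Legal = 1+3+5+9 = 18, so the finish is 18 weeks.
Since Manufacture is critical, the +5 change carries straight to that chain (now 23 weeks).
The critical path is still Research→Iterate→Manufacture→Legal; finish is now 23 weeks.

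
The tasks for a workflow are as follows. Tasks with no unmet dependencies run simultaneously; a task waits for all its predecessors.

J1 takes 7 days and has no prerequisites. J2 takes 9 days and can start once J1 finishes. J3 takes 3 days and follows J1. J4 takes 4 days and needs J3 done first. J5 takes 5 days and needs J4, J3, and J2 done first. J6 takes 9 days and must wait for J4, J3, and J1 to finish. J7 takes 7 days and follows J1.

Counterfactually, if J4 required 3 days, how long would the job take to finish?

Baseline: J1→J3→J4→J6 = 7+3+4+9 = 23 → 23 days.
J4 lies on that path, so at 3 days the path becomes 22 days.
No other chain overtakes it, so the finish is 22 days.

22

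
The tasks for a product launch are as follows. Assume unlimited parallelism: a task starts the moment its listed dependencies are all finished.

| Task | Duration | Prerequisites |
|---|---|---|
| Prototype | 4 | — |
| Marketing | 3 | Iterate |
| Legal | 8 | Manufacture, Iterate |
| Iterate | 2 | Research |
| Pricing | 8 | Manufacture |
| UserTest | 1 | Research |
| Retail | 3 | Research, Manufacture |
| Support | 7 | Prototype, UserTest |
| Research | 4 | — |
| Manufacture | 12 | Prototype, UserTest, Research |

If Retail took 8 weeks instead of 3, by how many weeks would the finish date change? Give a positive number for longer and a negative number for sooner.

Baseline: Research→UserTest→Manufacture→Pricing = 4+1+12+8 = 25 → 25 weeks.
The longest path through Retail is only 20 weeks, so Retail has float 5.
The critical path is still Research→UserTest→Manufacture→Pricing; finish is now 25 weeks.
Change in finish: 25 − 25 = +0 weeks.

0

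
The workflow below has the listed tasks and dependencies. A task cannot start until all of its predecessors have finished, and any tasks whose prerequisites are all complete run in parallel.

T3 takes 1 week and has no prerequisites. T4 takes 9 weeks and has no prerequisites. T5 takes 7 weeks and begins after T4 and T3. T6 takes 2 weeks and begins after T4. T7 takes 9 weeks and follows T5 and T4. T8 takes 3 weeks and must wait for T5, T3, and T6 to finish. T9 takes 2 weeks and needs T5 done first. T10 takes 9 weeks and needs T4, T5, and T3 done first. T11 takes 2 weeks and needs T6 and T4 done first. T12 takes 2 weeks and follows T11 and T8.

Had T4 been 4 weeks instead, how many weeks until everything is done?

Baseline: T4→T5→T7 = 9+7+9 = 25 → 25 weeks.
T4 is on the critical path; changing it to 4 makes that path 20 weeks.
No other chain overtakes it, so the finish is 20 weeks.

20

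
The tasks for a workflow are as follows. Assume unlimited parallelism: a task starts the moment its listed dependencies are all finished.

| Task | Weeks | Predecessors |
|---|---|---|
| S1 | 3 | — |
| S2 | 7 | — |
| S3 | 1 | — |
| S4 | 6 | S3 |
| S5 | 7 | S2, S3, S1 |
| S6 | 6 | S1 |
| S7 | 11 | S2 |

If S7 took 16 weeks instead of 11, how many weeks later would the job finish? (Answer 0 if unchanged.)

5

Baseline: S2→S7 = 7+11 = 18 → 18 weeks.
S7 is on the critical path; changing it to 16 makes that path 23 weeks.
The critical path is still S2→S7; finish is now 23 weeks.
Change in finish: 23 − 18 = +5 weeks.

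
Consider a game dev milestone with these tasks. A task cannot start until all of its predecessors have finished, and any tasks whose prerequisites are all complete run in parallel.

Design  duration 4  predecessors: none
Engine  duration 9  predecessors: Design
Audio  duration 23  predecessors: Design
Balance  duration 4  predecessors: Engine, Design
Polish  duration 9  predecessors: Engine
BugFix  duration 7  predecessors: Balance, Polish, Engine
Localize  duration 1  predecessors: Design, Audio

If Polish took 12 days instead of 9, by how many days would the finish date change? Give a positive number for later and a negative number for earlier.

3

Actual critical path: Design→Engine→Polish→BugFix = 4+9+9+7 = 29 ⇒ 29 days.
Polish is on the critical path; changing it to 12 makes that path 32 days.
The critical path is still Design→Engine→Polish→BugFix; finish is now 32 days.
Change in finish: 32 − 29 = +3 days.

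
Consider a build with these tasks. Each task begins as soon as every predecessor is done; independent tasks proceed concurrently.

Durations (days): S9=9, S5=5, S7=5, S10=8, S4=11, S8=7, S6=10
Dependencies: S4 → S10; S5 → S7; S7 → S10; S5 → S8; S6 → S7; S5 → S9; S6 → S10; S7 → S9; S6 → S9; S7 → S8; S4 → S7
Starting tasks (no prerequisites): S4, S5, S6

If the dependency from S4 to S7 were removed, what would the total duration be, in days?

24

Original critical path: S4→S7→S9 = 11+5+9 = 25 ⇒ 25 days.
Without S4→S7, S7's earliest start moves from 11 to 10.
New critical path: S6→S7→S9 = 10+5+9 = 24 ⇒ 24 days.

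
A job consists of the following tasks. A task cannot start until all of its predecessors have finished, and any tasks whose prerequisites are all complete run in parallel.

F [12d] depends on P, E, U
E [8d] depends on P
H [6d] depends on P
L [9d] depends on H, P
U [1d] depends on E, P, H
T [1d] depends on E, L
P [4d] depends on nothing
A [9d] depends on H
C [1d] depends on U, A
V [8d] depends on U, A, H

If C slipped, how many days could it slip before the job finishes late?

The longest chain is P→H→A→V = 4+6+9+8 = 27; overall finish 27 days.
The longest chain containing C totals 20 days.
Float = 27 − 20 = 7.

7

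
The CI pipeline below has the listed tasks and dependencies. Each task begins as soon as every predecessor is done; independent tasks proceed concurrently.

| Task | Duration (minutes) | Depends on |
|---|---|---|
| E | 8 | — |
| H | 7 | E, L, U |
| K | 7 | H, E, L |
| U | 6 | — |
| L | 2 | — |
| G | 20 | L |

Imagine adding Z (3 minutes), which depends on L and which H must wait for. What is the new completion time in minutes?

22

Originally the schedule takes 22 minutes.
With Z inserted, H now waits for max(E, L, U, Z).
New critical path: L→G = 2+20 = 22 ⇒ 22 minutes.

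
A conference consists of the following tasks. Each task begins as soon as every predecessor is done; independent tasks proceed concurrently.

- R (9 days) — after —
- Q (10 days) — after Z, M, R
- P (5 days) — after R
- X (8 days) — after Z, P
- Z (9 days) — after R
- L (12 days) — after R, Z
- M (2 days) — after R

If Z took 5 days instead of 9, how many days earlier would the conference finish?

As given, the longest chain is R→Z→L = 9+9+12 = 30, so the finish is 30 days.
Z lies on that path, so at 5 days the path becomes 26 days.
The critical path is still R→Z→L; finish is now 26 days.
Change in finish: 26 − 30 = -4 days.

4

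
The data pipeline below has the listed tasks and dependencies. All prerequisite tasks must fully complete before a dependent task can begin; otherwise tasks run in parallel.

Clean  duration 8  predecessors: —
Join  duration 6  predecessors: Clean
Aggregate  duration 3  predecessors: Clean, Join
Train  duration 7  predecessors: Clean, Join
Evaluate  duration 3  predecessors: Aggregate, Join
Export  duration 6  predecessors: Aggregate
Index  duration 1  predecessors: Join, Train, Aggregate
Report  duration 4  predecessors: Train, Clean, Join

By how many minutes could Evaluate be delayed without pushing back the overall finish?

5

Critical path: Clean→Join→Train→Report = 8+6+7+4 = 25, so the finish is 25 minutes.
Longest path through Evaluate: 20 minutes (earliest finish 20, latest finish 25).
Slack of Evaluate = 22 − 17 = 5 minutes.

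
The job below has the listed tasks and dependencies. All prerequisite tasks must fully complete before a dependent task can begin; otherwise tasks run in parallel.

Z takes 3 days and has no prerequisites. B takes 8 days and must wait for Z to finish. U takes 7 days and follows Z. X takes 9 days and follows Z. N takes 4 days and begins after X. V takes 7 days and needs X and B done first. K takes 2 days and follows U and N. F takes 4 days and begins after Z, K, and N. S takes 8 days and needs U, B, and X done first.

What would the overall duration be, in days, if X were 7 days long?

20

As given, the longest chain is Z→X→N→K→F = 3+9+4+2+4 = 22, so the finish is 22 days.
Since X is critical, the -2 change carries straight to that chain (now 20 days).
No other chain overtakes it, so the finish is 20 days.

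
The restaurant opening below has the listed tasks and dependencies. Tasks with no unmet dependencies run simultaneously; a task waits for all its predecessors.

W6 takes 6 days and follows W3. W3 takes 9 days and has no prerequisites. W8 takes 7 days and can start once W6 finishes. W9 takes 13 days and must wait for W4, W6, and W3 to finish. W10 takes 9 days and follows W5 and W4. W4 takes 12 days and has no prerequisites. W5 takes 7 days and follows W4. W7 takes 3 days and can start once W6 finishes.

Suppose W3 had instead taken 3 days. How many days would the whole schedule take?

Critical path before the change: W3→W6→W9 = 9+6+13 = 28 giving 28 days.
W3 is on the critical path; changing it to 3 makes that path 22 days.
The binding chain switches to W4→W5→W10 = 12+7+9 = 28; finish 28 days.

28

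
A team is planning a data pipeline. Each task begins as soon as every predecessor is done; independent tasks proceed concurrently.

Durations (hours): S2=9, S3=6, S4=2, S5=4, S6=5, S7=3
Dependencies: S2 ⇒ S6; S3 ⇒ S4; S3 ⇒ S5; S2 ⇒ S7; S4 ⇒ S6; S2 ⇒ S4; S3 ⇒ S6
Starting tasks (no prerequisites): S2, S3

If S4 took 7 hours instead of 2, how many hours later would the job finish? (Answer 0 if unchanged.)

5

As given, the longest chain is S2→S4→S6 = 9+2+5 = 16, so the finish is 16 hours.
S4 lies on that path, so at 7 hours the path becomes 21 hours.
That remains the longest chain; total 21 hours.
Change in finish: 21 − 16 = +5 hours.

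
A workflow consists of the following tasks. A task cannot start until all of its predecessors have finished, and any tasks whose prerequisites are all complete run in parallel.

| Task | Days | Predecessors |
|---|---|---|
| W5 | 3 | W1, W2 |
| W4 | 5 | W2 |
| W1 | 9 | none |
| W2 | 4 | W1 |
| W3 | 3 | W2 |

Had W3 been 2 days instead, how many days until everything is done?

18

Critical path before the change: W1→W2→W4 = 9+4+5 = 18 giving 18 days.
W3 has 2 days of float (longest path through it is 16).
The critical path is still W1→W2→W4; finish is now 18 days.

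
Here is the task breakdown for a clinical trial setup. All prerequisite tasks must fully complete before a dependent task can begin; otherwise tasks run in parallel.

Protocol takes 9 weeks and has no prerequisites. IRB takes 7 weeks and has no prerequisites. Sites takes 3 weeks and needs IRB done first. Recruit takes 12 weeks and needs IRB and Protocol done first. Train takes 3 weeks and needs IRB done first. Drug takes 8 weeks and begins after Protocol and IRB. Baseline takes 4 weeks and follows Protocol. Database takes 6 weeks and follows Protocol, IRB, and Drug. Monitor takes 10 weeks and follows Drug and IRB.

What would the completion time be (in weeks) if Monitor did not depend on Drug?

With the dependency in place, Protocol→Drug→Monitor = 9+8+10 = 27 sets the finish at 27 weeks.
Without Drug→Monitor, Monitor's earliest start moves from 17 to 7.
After: Protocol→Drug→Database = 9+8+6 = 23 → 23 weeks.

23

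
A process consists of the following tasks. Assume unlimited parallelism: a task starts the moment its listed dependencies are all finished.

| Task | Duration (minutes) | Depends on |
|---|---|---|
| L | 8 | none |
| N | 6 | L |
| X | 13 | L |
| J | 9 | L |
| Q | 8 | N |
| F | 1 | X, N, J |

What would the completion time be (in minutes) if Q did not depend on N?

22

Original critical path: L→N→Q = 8+6+8 = 22 ⇒ 22 minutes.
Without N→Q, Q's earliest start moves from 14 to 0.
New critical path: L→X→F = 8+13+1 = 22 ⇒ 22 minutes.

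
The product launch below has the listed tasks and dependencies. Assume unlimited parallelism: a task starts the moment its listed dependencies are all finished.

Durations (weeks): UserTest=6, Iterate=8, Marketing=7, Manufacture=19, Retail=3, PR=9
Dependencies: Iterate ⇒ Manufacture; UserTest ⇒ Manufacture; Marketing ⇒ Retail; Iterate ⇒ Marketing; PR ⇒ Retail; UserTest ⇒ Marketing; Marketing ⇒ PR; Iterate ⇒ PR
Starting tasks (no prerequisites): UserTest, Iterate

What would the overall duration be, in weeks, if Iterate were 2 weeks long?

Actual critical path: Iterate→Manufacture = 8+19 = 27 ⇒ 27 weeks.
Since Iterate is critical, the -6 change carries straight to that chain (now 21 weeks).
New critical path: UserTest→Manufacture = 6+19 = 25 ⇒ 25 weeks.

25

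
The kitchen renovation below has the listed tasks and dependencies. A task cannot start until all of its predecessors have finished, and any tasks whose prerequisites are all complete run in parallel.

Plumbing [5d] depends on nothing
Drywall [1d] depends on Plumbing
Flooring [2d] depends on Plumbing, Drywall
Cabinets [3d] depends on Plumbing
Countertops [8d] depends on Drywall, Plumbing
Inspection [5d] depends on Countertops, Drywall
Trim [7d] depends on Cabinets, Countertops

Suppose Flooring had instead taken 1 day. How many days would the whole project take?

21

Critical path before the change: Plumbing→Drywall→Countertops→Trim = 5+1+8+7 = 21 giving 21 days.
Flooring is off the critical path — its longest chain is 8 days, giving 13 of slack.
The critical path is still Plumbing→Drywall→Countertops→Trim; finish is now 21 days.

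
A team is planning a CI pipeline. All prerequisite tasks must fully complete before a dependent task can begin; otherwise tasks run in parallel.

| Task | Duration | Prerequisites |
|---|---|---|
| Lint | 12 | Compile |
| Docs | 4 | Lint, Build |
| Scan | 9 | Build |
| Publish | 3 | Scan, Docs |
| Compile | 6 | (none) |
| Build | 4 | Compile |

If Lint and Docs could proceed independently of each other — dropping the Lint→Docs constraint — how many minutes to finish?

22

Before: longest chain Compile→Lint→Docs→Publish = 6+12+4+3 = 25, finish 25.
Without Lint→Docs, Docs's earliest start moves from 18 to 10.
New critical path: Compile→Build→Scan→Publish = 6+4+9+3 = 22 ⇒ 22 minutes.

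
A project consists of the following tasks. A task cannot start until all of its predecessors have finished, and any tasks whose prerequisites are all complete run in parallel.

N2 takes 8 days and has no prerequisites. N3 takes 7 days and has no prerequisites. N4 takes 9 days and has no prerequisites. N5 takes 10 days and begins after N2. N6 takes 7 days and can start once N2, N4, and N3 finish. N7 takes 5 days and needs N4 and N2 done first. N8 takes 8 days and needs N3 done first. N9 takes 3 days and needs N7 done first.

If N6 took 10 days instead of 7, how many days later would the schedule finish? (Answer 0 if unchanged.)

1

Baseline: N2→N5 = 8+10 = 18 → 18 days.
N6 has 2 days of float (longest path through it is 16).
The binding chain switches to N4→N6 = 9+10 = 19; finish 19 days.
Change in finish: 19 − 18 = +1 days.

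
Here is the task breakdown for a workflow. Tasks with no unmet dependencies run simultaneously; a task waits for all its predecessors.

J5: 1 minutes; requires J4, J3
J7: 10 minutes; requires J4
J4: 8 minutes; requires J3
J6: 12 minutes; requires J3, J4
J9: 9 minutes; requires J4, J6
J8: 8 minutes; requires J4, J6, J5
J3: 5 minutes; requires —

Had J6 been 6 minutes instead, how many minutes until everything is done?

Baseline: J3→J4→J6→J9 = 5+8+12+9 = 34 → 34 minutes.
J6 lies on that path, so at 6 minutes the path becomes 28 minutes.
No other chain overtakes it, so the finish is 28 minutes.

28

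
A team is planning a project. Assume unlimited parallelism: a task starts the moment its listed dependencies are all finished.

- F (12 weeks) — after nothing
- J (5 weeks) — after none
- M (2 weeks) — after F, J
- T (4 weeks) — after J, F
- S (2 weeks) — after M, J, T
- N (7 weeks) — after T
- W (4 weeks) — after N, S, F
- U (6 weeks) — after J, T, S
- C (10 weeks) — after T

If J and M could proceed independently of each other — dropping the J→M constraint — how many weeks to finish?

Before: longest chain F→T→N→W = 12+4+7+4 = 27, finish 27.
Dropping J→M doesn't change M's earliest start (12); another predecessor still binds.
After: F→T→N→W = 12+4+7+4 = 27 → 27 weeks.

27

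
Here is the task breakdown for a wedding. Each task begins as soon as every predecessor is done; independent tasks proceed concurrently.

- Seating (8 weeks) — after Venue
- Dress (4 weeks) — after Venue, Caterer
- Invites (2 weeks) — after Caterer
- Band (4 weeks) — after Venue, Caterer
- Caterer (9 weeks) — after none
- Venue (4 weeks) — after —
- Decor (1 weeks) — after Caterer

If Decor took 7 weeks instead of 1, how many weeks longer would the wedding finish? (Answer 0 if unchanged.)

3

Actual critical path: Caterer→Dress = 9+4 = 13 ⇒ 13 weeks.
The longest path through Decor is only 10 weeks, so Decor has float 3.
The binding chain switches to Caterer→Decor = 9+7 = 16; finish 16 weeks.
Change in finish: 16 − 13 = +3 weeks.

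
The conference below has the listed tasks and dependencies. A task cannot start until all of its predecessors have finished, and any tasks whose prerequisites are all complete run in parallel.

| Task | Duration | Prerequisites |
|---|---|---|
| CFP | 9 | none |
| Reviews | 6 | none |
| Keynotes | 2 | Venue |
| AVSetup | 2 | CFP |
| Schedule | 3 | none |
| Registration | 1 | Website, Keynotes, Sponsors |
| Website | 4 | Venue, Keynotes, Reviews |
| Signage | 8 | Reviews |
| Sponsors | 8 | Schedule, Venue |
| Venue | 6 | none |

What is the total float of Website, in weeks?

2

The longest chain is Venue→Sponsors→Registration = 6+8+1 = 15; overall finish 15 weeks.
The longest chain containing Website totals 13 weeks.
Float = 15 − 13 = 2.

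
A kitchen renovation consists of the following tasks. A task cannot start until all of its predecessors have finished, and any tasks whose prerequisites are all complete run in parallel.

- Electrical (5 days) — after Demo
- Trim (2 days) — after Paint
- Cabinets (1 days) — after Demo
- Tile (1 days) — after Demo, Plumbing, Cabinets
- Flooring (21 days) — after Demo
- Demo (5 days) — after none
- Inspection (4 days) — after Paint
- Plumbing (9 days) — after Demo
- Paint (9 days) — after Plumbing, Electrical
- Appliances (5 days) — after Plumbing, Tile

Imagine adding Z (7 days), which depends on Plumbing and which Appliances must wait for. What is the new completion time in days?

Originally the kitchen renovation takes 27 days.
With Z inserted, Appliances now waits for max(Plumbing, Tile, Z).
New critical path: Demo→Plumbing→Paint→Inspection = 5+9+9+4 = 27 ⇒ 27 days.

27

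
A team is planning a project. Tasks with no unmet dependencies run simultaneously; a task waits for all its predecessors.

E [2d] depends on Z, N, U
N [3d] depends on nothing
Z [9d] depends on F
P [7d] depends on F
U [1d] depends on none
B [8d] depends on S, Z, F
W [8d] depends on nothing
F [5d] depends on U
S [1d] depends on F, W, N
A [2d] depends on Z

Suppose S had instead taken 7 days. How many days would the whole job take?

Actual critical path: U→F→Z→B = 1+5+9+8 = 23 ⇒ 23 days.
S has 6 days of float (longest path through it is 17).
The binding chain switches to W→S→B = 8+7+8 = 23; finish 23 days.

23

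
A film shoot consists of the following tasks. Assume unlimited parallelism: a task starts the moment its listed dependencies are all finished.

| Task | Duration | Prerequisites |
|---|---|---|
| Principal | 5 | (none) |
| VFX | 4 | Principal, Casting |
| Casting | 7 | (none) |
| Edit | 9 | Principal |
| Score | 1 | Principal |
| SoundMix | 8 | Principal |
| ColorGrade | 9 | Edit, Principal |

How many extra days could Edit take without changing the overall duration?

0

The longest chain is Principal→Edit→ColorGrade = 5+9+9 = 23; overall finish 23 days.
The longest chain containing Edit totals 23 days.
Slack of Edit = 5 − 5 = 0 days.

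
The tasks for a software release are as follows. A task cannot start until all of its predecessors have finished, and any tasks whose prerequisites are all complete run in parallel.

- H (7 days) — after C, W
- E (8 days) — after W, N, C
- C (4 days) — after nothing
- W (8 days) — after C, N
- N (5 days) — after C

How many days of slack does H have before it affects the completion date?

The longest chain is C→N→W→E = 4+5+8+8 = 25; overall finish 25 days.
The longest chain containing H totals 24 days.
Slack of H = 18 − 17 = 1 day.

1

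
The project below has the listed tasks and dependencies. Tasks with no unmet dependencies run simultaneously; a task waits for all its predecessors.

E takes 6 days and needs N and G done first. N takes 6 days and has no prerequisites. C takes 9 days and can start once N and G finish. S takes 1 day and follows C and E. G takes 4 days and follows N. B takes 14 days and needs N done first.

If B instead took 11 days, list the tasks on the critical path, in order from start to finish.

Actual critical path: N→B = 6+14 = 20 ⇒ 20 days.
Since B is critical, the -3 change carries straight to that chain (now 17 days).
Now N→G→C→S = 6+4+9+1 = 20 is longest, so the finish becomes 20 days.

N, G, C, S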